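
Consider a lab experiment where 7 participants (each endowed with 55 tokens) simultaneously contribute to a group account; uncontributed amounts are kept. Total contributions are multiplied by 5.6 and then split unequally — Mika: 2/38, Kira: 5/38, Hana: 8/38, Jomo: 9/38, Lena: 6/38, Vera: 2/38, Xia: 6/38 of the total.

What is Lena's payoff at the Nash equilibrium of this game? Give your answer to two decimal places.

Each unit j contributes comes back to j as 5.6 × (j's share), so j prefers to contribute only if that share exceeds 1/5.6 = 0.1786; otherwise keeping the unit dominates.
Hana and Jomo clear that bar, contributing 55 each; the remaining 5 contribute 0. Total contributed: 110.
Lena keeps 55 and receives 5.6 × 110 × 6/38 = 97.26 from the group account, for a payoff of 152.26.

152.26 tokens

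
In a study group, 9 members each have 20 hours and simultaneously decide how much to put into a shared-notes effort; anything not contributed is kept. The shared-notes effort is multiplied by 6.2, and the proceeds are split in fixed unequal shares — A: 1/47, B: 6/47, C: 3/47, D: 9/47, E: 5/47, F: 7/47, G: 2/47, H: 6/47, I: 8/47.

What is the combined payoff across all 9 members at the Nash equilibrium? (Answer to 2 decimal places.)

For player j, contributing a unit is worthwhile iff 6.2 × (j's share) ≥ 1, i.e. iff j's share is at least 0.1613.
The shares above 0.1613 belong to D and I, contributing 20 each; the remaining 7 contribute 0. Total contributed: 40.
The shared-notes effort pays out 6.2 × 40 = 248.00 in total (split across the unequal shares, but the aggregate is all that matters for the group sum).
The 7 free-riders keep 20 each, adding 140. Group total = 140 + 248.00 = 388.00.

388.00 hours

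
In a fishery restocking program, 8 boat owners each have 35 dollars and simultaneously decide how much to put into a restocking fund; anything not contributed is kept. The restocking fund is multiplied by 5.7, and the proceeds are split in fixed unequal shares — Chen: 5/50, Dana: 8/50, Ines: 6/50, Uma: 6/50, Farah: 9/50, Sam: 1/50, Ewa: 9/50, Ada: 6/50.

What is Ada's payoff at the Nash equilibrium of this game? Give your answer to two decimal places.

82.88 dollars

For player j, contributing a unit is worthwhile iff 5.7 × (j's share) ≥ 1, i.e. iff j's share is at least 0.1754.
Farah and Ewa clear that bar, contributing 35 each; the remaining 6 contribute 0. Total contributed: 70.
Ada keeps 35 and receives 5.7 × 70 × 6/50 = 47.88 from the restocking fund, for a payoff of 82.88.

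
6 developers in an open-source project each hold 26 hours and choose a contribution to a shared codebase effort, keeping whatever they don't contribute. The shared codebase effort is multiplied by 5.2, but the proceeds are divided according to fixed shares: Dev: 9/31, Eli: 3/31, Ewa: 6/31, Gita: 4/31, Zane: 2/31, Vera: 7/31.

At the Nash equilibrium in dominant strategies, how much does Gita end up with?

Each unit j contributes comes back to j as 5.2 × (j's share), so j prefers to contribute only if that share exceeds 1/5.2 = 0.1923; otherwise keeping the unit dominates.
The shares above 0.1923 belong to Dev, Ewa and Vera, contributing 26 each; the remaining 3 contribute 0. Total contributed: 78.
Gita keeps 26 and receives 5.2 × 78 × 4/31 = 52.34 from the shared codebase effort, for a payoff of 78.34.

78.34 hours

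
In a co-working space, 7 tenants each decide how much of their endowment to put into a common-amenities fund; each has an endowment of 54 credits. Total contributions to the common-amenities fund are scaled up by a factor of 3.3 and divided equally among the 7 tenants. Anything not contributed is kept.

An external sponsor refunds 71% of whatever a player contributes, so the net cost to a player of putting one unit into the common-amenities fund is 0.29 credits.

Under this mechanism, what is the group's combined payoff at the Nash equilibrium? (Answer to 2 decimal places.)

The effective private return per unit is now (3.3/7) / 0.29 = 1.6256 > 1, so every player's dominant strategy flips to full contribution.
So the Nash equilibrium is full contribution by all 7; the group earns 7 × (54 × 0.71 + 3.3 × 54) = 1515.78.

1515.78 credits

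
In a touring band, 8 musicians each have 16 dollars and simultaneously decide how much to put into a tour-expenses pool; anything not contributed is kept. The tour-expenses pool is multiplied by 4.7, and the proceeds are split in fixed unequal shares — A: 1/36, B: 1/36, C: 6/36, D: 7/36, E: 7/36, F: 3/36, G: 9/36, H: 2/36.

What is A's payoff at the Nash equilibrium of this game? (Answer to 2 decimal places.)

Each unit j contributes comes back to j as 4.7 × (j's share), so j prefers to contribute only if that share exceeds 1/4.7 = 0.2128; otherwise keeping the unit dominates.
Only G (9/36) clears that bar, contributing 16; the remaining 7 contribute 0. Total contributed: 16.
A keeps 16 and receives 4.7 × 16 × 1/36 = 2.09 from the tour-expenses pool, for a payoff of 18.09.

18.09 dollars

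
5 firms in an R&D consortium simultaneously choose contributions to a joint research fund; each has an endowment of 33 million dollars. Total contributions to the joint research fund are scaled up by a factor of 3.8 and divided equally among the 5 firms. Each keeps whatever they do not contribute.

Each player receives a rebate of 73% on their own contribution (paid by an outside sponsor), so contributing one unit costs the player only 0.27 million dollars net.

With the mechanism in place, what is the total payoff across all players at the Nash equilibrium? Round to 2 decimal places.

Under the mechanism each unit contributed yields (3.8/5) / 0.27 = 2.8148 back to its contributor per unit of net cost, which exceeds 1, making full contribution the dominant choice for everyone.
So the Nash equilibrium is full contribution by all 5; the group earns 5 × (33 × 0.73 + 3.8 × 33) = 747.45.

747.45 million dollars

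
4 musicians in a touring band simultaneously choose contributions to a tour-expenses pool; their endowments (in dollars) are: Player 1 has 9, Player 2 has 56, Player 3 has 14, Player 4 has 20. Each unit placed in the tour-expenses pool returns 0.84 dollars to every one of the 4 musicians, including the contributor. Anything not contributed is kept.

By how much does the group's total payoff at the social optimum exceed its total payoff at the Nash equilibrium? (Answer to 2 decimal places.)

The private return per contributed unit is 0.84 < 1 for everyone, so the Nash equilibrium is zero contribution and the group total is Σ E_j = 9 + 56 + 14 + 20 = 99.
Each contributed unit returns 3.360 to the group, so the social optimum is full contribution by everyone: group total = 3.360 × 99 = 332.64.
Efficiency loss = (3.360 − 1) × 99 = 233.64.

233.64 dollars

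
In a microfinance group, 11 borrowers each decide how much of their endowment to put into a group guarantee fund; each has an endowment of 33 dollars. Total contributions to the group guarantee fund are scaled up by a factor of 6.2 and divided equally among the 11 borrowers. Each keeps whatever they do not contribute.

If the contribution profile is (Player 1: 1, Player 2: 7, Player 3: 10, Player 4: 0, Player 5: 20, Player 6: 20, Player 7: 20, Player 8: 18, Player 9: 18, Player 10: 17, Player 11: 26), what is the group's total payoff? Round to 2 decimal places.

Total contributed: 1 + 7 + 10 + 0 + 20 + 20 + 20 + 18 + 18 + 17 + 26 = 157; total kept: 11 × 33 − 157 = 206.
The group guarantee fund pays out 6.2 × 157 = 973.40 in aggregate.
Group total = 206 + 973.40 = 1179.40.

1179.40 dollars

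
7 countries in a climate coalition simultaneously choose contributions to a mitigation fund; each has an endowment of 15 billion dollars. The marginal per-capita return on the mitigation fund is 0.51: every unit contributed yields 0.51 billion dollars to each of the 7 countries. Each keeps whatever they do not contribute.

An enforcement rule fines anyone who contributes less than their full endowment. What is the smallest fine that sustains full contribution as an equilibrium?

7.35 billion dollars

Given the others contribute fully, the best deviation is to contribute 0 (any partial contribution still incurs the fine and gives up units whose private return 0.51 is below 1).
Deviating from 15 to 0 saves 15 billion dollars but forfeits the deviator's share of the drop in the mitigation fund: 0.51 × 15 = 7.65.
So the deviation gain is 15 − 7.65 = 7.35, and the fine must be at least 7.35 billion dollars to wipe it out.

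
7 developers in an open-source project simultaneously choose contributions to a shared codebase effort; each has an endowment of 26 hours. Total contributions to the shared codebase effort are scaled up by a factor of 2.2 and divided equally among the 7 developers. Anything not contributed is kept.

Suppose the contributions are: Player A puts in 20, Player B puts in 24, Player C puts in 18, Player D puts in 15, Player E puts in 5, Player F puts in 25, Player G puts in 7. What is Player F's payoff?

36.83 hours

Total contributed: 20 + 24 + 18 + 15 + 5 + 25 + 7 = 114.
Each receives 2.2 × 114 / 7 = 35.83 from the shared codebase effort.
Player F keeps 26 − 25 = 1, so Player F's payoff is 1 + 35.83 = 36.83.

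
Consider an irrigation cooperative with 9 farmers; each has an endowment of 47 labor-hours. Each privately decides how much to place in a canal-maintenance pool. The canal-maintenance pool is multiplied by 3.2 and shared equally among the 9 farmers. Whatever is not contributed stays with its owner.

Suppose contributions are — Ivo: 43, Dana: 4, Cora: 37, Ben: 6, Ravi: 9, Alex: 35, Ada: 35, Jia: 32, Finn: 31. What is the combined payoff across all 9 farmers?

Total contributed: 43 + 4 + 37 + 6 + 9 + 35 + 35 + 32 + 31 = 232; total kept: 9 × 47 − 232 = 191.
The canal-maintenance pool pays out 3.2 × 232 = 742.40 in aggregate.
Group total = 191 + 742.40 = 933.40.

933.40 labor-hours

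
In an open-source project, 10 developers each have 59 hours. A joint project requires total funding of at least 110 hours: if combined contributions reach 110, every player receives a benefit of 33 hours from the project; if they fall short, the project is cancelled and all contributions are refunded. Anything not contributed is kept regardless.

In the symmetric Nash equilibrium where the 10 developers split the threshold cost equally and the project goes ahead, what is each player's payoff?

Equal share of the threshold: 110/10 = 11.
At this profile no one gains by cutting their contribution: any cut drops the total below 110, the project is cancelled, contributions are refunded, and the deviator ends with 59, which is less than 59 − 11 + 33 = 81. Contributing more than 11 just wastes the excess. So contributing exactly 11 is a best response.
Each player's payoff: 59 − 11 + 33 = 81.

81 hours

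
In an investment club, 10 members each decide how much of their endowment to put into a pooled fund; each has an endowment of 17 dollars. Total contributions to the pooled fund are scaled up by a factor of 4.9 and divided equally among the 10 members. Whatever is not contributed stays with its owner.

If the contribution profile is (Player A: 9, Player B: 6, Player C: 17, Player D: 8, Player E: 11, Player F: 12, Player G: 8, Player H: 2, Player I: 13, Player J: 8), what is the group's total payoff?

Total contributed: 9 + 6 + 17 + 8 + 11 + 12 + 8 + 2 + 13 + 8 = 94; total kept: 10 × 17 − 94 = 76.
The pooled fund pays out 4.9 × 94 = 460.60 in aggregate.
Group total = 76 + 460.60 = 536.60.

536.60 dollars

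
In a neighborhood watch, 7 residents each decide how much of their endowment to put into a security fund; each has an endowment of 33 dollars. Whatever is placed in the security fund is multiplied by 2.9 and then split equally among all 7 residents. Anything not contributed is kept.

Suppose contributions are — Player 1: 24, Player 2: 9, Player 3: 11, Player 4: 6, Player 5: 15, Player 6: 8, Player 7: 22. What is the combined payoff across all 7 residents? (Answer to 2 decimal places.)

411.50 dollars

Total contributed: 24 + 9 + 11 + 6 + 15 + 8 + 22 = 95; total kept: 7 × 33 − 95 = 136.
The security fund pays out 2.9 × 95 = 275.50 in aggregate.
Group total = 136 + 275.50 = 411.50.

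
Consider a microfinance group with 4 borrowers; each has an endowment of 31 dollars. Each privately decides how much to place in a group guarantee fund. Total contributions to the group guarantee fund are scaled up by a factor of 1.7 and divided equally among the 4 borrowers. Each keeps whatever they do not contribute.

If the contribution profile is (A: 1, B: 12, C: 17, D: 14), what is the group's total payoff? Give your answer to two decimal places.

154.80 dollars

Total contributed: 1 + 12 + 17 + 14 = 44; total kept: 4 × 31 − 44 = 80.
The group guarantee fund pays out 1.7 × 44 = 74.80 in aggregate.
Group total = 80 + 74.80 = 154.80.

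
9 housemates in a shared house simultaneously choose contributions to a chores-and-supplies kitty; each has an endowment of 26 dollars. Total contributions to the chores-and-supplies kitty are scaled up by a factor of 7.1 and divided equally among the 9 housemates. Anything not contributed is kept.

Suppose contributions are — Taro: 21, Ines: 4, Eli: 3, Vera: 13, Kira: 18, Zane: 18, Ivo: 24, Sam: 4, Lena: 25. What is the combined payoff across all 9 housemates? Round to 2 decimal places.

1027.00 dollars

Total contributed: 21 + 4 + 3 + 13 + 18 + 18 + 24 + 4 + 25 = 130; total kept: 9 × 26 − 130 = 104.
The chores-and-supplies kitty pays out 7.1 × 130 = 923.00 in aggregate.
Group total = 104 + 923.00 = 1027.00.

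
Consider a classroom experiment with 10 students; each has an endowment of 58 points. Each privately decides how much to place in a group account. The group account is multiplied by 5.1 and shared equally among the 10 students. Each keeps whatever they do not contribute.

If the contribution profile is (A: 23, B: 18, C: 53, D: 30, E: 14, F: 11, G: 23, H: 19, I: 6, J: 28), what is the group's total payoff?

1502.50 points

Total contributed: 23 + 18 + 53 + 30 + 14 + 11 + 23 + 19 + 6 + 28 = 225; total kept: 10 × 58 − 225 = 355.
The group account pays out 5.1 × 225 = 1147.50 in aggregate.
Group total = 355 + 1147.50 = 1502.50.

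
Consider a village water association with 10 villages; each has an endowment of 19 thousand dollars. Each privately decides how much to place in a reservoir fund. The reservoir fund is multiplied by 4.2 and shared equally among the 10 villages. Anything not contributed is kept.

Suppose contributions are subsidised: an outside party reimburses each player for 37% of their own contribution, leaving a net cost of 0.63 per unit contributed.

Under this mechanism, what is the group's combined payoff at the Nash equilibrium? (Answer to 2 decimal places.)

Even with the mechanism, each unit contributed returns only (4.2/10) / 0.63 = 0.6667 per unit of net cost, so contributing nothing is still dominant.
Everyone keeps their endowment and the group total is 10 × 19 = 190.

190.00 thousand dollars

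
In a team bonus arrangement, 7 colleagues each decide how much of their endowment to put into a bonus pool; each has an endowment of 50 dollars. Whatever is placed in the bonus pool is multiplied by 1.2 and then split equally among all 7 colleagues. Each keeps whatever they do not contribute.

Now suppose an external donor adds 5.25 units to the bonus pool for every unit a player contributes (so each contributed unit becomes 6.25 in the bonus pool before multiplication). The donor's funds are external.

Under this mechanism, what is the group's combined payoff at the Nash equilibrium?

2625.00 dollars

The effective private return per unit is now 1.2 × 6.25 / 7 = 1.0714 > 1, so every player's dominant strategy flips to full contribution.
So the Nash equilibrium is full contribution by all 7; the group earns 1.2 × 6.25 × 350 = 2625.00.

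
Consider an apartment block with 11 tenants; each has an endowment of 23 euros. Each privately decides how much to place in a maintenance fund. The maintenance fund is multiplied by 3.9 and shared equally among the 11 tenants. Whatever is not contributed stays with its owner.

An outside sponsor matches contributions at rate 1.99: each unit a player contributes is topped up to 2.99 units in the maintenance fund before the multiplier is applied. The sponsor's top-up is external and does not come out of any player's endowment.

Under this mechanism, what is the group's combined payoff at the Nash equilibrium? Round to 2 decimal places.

The effective private return per unit is now 3.9 × 2.99 / 11 = 1.0601 > 1, so every player's dominant strategy flips to full contribution.
At the Nash equilibrium everyone contributes 23. Group total payoff = 3.9 × 2.99 × 253 = 2950.23.

2950.23 euros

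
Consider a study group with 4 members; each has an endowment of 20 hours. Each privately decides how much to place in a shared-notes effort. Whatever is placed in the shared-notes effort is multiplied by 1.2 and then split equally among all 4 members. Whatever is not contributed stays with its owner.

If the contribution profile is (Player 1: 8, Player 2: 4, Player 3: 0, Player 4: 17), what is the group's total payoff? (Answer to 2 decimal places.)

Total contributed: 8 + 4 + 0 + 17 = 29; total kept: 4 × 20 − 29 = 51.
The shared-notes effort pays out 1.2 × 29 = 34.80 in aggregate.
Group total = 51 + 34.80 = 85.80.

85.80 hours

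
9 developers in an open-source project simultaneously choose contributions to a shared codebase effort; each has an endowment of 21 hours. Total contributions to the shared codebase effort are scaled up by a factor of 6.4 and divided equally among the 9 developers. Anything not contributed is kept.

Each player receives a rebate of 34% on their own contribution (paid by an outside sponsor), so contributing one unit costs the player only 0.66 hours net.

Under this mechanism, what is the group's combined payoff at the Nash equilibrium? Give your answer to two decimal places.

The effective private return per unit is now (6.4/9) / 0.66 = 1.0774 > 1, so every player's dominant strategy flips to full contribution.
So the Nash equilibrium is full contribution by all 9; the group earns 9 × (21 × 0.34 + 6.4 × 21) = 1273.86.

1273.86 hours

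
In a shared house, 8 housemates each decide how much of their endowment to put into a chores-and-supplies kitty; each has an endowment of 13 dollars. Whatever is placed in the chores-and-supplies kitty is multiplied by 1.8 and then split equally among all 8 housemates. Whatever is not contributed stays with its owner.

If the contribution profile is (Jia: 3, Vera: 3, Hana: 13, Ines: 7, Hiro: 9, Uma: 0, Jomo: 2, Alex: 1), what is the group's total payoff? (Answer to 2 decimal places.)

Total contributed: 3 + 3 + 13 + 7 + 9 + 0 + 2 + 1 = 38; total kept: 8 × 13 − 38 = 66.
The chores-and-supplies kitty pays out 1.8 × 38 = 68.40 in aggregate.
Group total = 66 + 68.40 = 134.40.

134.40 dollars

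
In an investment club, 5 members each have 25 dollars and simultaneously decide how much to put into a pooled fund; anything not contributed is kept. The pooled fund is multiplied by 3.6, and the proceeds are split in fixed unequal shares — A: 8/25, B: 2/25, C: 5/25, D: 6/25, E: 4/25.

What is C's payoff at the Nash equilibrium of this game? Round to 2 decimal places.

Each unit j contributes comes back to j as 3.6 × (j's share), so j prefers to contribute only if that share exceeds 1/3.6 = 0.2778; otherwise keeping the unit dominates.
Only A (8/25) clears that bar, contributing 25; the remaining 4 contribute 0. Total contributed: 25.
C keeps 25 and receives 3.6 × 25 × 5/25 = 18.00 from the pooled fund, for a payoff of 43.00.

43.00 dollars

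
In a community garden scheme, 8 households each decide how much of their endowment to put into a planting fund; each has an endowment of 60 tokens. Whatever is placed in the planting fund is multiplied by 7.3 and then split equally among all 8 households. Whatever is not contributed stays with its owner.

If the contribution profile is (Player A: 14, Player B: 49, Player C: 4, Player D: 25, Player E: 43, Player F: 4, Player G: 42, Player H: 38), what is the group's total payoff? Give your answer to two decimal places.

1859.70 tokens

Total contributed: 14 + 49 + 4 + 25 + 43 + 4 + 42 + 38 = 219; total kept: 8 × 60 − 219 = 261.
The planting fund pays out 7.3 × 219 = 1598.70 in aggregate.
Group total = 261 + 1598.70 = 1859.70.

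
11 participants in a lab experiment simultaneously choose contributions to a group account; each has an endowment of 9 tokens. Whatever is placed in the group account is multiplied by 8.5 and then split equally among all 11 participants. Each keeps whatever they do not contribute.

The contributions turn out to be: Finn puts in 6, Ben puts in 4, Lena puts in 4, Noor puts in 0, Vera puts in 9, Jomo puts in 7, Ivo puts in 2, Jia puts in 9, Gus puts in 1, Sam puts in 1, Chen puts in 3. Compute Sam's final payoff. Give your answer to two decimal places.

Total contributed: 6 + 4 + 4 + 0 + 9 + 7 + 2 + 9 + 1 + 1 + 3 = 46.
Each receives 8.5 × 46 / 11 = 35.55 from the group account.
Sam keeps 9 − 1 = 8, so Sam's payoff is 8 + 35.55 = 43.55.

43.55 tokens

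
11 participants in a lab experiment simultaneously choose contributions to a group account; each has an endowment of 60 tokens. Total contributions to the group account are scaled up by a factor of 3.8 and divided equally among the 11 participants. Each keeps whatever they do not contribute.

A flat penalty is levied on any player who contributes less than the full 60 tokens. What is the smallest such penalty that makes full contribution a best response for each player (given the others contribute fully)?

Given the others contribute fully, the best deviation is to contribute 0 (any partial contribution still incurs the fine and gives up units whose private return 0.3455 is below 1).
Deviating from 60 to 0 saves 60 tokens but forfeits the deviator's share of the drop in the group account: 3.8/11 × 60 = 20.73.
So the deviation gain is 60 − 20.73 = 39.27, and the fine must be at least 39.27 tokens to wipe it out.

39.27 tokens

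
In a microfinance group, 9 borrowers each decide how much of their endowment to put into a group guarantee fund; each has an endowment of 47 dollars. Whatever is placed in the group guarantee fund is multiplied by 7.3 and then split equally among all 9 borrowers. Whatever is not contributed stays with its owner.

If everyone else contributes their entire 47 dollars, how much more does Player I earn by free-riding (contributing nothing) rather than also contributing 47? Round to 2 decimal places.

8.88 dollars

Switching from a contribution of 47 to 0 lets Player I keep an extra 47 dollars, but lowers the group guarantee fund by 47, which costs Player I their own share of that drop: 7.3/9 × 47 = 38.12.
Net gain = 47 − 38.12 = 8.88. The private return per contributed unit (0.8111) is below 1, so free-riding is indeed the best response regardless of what the others do.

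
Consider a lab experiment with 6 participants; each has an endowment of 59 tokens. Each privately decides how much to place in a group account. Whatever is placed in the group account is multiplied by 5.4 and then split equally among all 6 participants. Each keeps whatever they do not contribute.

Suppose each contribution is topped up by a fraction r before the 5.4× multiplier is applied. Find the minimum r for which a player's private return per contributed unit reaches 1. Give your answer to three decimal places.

With matching at rate r, one contributed unit becomes (1 + r) in the group account and returns 5.4 × (1 + r) / 6 to the contributor.
Setting this equal to 1: 1 + r = 6/5.4 = 1.1111.
So the minimum matching rate is r = 1.1111 − 1 = 0.111.

0.111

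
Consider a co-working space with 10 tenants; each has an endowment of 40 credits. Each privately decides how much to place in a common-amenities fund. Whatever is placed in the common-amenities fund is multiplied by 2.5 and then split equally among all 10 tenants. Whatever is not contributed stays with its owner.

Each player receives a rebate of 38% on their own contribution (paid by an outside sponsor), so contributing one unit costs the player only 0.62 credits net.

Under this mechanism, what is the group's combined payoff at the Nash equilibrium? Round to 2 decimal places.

400.00 credits

Even with the mechanism, each unit contributed returns only (2.5/10) / 0.62 = 0.4032 per unit of net cost, so contributing nothing is still dominant.
At the Nash equilibrium no one contributes; group total payoff = 10 × 40 = 400.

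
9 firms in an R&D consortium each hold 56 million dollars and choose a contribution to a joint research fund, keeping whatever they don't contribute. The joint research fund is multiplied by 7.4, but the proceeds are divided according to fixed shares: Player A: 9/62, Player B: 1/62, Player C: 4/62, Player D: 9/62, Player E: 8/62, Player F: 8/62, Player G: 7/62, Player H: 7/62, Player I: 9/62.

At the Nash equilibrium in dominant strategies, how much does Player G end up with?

196.36 million dollars

For player j, contributing a unit is worthwhile iff 7.4 × (j's share) ≥ 1, i.e. iff j's share is at least 0.1351.
Player A, Player D and Player I are above the threshold, contributing 56 each; the remaining 6 contribute 0. Total contributed: 168.
Player G keeps 56 and receives 7.4 × 168 × 7/62 = 140.36 from the joint research fund, for a payoff of 196.36.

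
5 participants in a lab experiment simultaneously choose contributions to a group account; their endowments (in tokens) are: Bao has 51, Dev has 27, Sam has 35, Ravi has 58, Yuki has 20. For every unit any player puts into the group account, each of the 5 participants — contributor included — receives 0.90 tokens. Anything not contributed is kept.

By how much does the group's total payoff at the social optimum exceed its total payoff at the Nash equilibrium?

The private return per contributed unit is 0.90 < 1 for everyone, so the Nash equilibrium is zero contribution and the group total is Σ E_j = 51 + 27 + 35 + 58 + 20 = 191.
Each contributed unit returns 4.500 to the group, so the social optimum is full contribution by everyone: group total = 4.500 × 191 = 859.50.
Efficiency loss = (4.500 − 1) × 191 = 668.50.

668.50 tokens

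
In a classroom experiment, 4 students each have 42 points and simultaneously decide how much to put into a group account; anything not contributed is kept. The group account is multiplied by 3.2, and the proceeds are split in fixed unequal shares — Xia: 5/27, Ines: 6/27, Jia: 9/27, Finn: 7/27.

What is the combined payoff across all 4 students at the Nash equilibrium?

260.40 points

A player with share s gets back 3.2·s per unit contributed, so full contribution is dominant for anyone with s > 1/3.2 = 0.3125 and zero contribution is dominant for anyone below.
Jia alone (share 9/27) is above the threshold, contributing 42; the remaining 3 contribute 0. Total contributed: 42.
The group account pays out 3.2 × 42 = 134.40 in total (split across the unequal shares, but the aggregate is all that matters for the group sum).
The 3 free-riders keep 42 each, adding 126. Group total = 126 + 134.40 = 260.40.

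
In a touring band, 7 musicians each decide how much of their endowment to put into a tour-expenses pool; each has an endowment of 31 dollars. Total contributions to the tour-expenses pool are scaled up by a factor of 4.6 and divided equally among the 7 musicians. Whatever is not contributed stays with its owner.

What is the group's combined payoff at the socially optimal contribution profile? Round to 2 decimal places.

998.20 dollars

Each contributed unit returns 4.600 to the group as a whole (0.6571 to each of 7 players), which exceeds 1, so the social optimum is full contribution: group total = 4.600 × 217 = 998.20.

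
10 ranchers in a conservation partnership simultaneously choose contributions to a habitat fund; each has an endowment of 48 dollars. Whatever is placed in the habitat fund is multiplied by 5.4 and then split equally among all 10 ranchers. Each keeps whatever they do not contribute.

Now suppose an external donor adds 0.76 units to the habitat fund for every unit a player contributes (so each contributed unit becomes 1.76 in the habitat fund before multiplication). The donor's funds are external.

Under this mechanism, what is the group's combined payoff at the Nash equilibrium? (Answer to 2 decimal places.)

The effective private return is 5.4 × 1.76 / 10 = 0.9504, which is still under 1, so the mechanism doesn't change anyone's dominant strategy: zero contribution.
At the Nash equilibrium no one contributes; group total payoff = 10 × 48 = 480.

480.00 dollars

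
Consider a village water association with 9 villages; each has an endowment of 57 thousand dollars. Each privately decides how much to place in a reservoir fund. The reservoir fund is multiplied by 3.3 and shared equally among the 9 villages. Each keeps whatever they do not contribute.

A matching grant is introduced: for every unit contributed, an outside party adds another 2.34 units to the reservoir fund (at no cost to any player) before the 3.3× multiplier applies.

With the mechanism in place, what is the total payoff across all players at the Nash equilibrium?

5654.29 thousand dollars

The effective private return per unit is now 3.3 × 3.34 / 9 = 1.2247 > 1, so every player's dominant strategy flips to full contribution.
So the Nash equilibrium is full contribution by all 9; the group earns 3.3 × 3.34 × 513 = 5654.29.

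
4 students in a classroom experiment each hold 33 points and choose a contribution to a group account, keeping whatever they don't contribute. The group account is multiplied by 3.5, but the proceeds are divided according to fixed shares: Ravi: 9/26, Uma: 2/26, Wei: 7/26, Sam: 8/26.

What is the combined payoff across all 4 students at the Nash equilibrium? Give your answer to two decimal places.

297.00 points

A player with share s gets back 3.5·s per unit contributed, so full contribution is dominant for anyone with s > 1/3.5 = 0.2857 and zero contribution is dominant for anyone below.
Ravi and Sam are above the threshold, contributing 33 each; the remaining 2 contribute 0. Total contributed: 66.
The group account pays out 3.5 × 66 = 231.00 in total (split across the unequal shares, but the aggregate is all that matters for the group sum).
The 2 free-riders keep 33 each, adding 66. Group total = 66 + 231.00 = 297.00.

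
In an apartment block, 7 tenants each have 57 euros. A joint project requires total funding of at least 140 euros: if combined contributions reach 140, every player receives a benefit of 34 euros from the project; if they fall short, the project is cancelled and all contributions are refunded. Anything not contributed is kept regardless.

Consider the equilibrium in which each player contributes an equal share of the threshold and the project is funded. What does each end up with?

71 euros

Equal share of the threshold: 140/7 = 20.
At this profile no one gains by cutting their contribution: any cut drops the total below 140, the project is cancelled, contributions are refunded, and the deviator ends with 57, which is less than 57 − 20 + 34 = 71. Contributing more than 20 just wastes the excess. So contributing exactly 20 is a best response.
Each player's payoff: 57 − 20 + 34 = 71.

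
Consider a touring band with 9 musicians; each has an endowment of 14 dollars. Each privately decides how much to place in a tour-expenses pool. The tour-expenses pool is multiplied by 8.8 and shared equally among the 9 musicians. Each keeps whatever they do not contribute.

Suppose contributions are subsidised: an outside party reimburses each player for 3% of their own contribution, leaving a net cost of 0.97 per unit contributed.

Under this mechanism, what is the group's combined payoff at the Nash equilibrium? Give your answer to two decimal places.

1112.58 dollars

With the mechanism, a contributed unit returns (8.8/9) / 0.97 = 1.0080 per unit of net cost to the contributor — now above 1 — so contributing fully is weakly dominant for every player.
So the Nash equilibrium is full contribution by all 9; the group earns 9 × (14 × 0.03 + 8.8 × 14) = 1112.58.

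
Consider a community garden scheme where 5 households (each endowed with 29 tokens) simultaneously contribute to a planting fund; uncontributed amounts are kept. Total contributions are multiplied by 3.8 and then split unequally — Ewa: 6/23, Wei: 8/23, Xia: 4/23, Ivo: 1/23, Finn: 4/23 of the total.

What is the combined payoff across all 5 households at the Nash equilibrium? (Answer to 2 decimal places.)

Player j's private return per contributed unit is 3.8 × (j's share). Contributing is weakly dominant for j when that share is at least 1/3.8 = 0.2632, and contributing 0 is dominant otherwise.
Only Wei (8/23) clears that bar, contributing 29; the remaining 4 contribute 0. Total contributed: 29.
The planting fund pays out 3.8 × 29 = 110.20 in total (split across the unequal shares, but the aggregate is all that matters for the group sum).
The 4 free-riders keep 29 each, adding 116. Group total = 116 + 110.20 = 226.20.

226.20 tokens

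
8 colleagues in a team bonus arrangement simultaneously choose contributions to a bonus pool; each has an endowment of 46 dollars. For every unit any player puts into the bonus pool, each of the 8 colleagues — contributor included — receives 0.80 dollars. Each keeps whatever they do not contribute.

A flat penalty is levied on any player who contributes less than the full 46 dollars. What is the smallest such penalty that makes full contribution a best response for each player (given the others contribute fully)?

Given the others contribute fully, the best deviation is to contribute 0 (any partial contribution still incurs the fine and gives up units whose private return 0.80 is below 1).
Deviating from 46 to 0 saves 46 dollars but forfeits the deviator's share of the drop in the bonus pool: 0.80 × 46 = 36.80.
So the deviation gain is 46 − 36.80 = 9.20, and the fine must be at least 9.20 dollars to wipe it out.

9.20 dollars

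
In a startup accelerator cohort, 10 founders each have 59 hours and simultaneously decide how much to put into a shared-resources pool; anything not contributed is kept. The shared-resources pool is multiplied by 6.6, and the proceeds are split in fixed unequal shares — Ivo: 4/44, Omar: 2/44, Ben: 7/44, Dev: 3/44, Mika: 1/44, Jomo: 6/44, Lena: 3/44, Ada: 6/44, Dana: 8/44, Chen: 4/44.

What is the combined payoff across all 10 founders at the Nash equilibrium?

1250.80 hours

A player with share s gets back 6.6·s per unit contributed, so full contribution is dominant for anyone with s > 1/6.6 = 0.1515 and zero contribution is dominant for anyone below.
Ben and Dana clear that bar, contributing 59 each; the remaining 8 contribute 0. Total contributed: 118.
The shared-resources pool pays out 6.6 × 118 = 778.80 in total (split across the unequal shares, but the aggregate is all that matters for the group sum).
The 8 free-riders keep 59 each, adding 472. Group total = 472 + 778.80 = 1250.80.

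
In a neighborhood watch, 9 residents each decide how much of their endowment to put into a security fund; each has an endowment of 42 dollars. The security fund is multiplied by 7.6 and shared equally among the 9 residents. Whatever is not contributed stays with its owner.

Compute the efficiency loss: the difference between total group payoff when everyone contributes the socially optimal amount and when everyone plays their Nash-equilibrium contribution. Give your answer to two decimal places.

2494.80 dollars

Each contributed unit returns 7.6/9 = 0.8444 to its contributor — below 1 — so contributing 0 is dominant for every player. At the Nash equilibrium everyone keeps their 42, and the group total is 9 × 42 = 378.
Each contributed unit returns 7.600 to the group as a whole (0.8444 to each of 9 players), which exceeds 1, so the social optimum is full contribution: group total = 7.600 × 378 = 2872.80.
Efficiency loss = 2872.80 − 378 = 2494.80.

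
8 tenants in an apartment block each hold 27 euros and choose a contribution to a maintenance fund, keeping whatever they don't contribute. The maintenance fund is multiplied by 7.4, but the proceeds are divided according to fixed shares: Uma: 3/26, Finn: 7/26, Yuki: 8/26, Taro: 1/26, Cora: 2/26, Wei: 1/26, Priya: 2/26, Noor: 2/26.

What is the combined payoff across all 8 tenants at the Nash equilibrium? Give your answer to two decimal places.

Each unit j contributes comes back to j as 7.4 × (j's share), so j prefers to contribute only if that share exceeds 1/7.4 = 0.1351; otherwise keeping the unit dominates.
Finn and Yuki clear that bar, contributing 27 each; the remaining 6 contribute 0. Total contributed: 54.
The maintenance fund pays out 7.4 × 54 = 399.60 in total (split across the unequal shares, but the aggregate is all that matters for the group sum).
The 6 free-riders keep 27 each, adding 162. Group total = 162 + 399.60 = 561.60.

561.60 euros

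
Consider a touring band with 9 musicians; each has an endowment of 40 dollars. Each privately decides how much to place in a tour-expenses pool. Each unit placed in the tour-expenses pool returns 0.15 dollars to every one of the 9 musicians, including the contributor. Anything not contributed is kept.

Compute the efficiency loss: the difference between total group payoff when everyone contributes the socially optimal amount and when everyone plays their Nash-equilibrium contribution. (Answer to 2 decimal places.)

The private return per contributed unit is 0.15 < 1, so contributing 0 is dominant for every player. At the Nash equilibrium everyone keeps their 40, and the group total is 9 × 40 = 360.
Each contributed unit returns 1.350 to the group as a whole (0.15 to each of 9 players), which exceeds 1, so the social optimum is full contribution: group total = 1.350 × 360 = 486.00.
Efficiency loss = 486.00 − 360 = 126.00.

126.00 dollars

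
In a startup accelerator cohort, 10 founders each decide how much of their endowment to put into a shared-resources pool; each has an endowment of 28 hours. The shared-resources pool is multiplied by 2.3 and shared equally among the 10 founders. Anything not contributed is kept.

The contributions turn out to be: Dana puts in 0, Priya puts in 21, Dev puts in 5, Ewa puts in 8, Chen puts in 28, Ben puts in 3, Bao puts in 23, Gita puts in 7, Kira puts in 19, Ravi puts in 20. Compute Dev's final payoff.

53.82 hours

Total contributed: 0 + 21 + 5 + 8 + 28 + 3 + 23 + 7 + 19 + 20 = 134.
Each receives 2.3 × 134 / 10 = 30.82 from the shared-resources pool.
Dev keeps 28 − 5 = 23, so Dev's payoff is 23 + 30.82 = 53.82.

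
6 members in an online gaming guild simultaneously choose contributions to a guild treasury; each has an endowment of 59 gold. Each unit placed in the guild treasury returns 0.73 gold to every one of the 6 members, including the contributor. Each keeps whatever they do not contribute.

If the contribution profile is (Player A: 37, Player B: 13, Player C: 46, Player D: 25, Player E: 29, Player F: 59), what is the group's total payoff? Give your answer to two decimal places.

1060.42 gold

Total contributed: 37 + 13 + 46 + 25 + 29 + 59 = 209; total kept: 6 × 59 − 209 = 145.
The guild treasury pays out 0.73 × 6 × 209 = 915.42 in aggregate.
Group total = 145 + 915.42 = 1060.42.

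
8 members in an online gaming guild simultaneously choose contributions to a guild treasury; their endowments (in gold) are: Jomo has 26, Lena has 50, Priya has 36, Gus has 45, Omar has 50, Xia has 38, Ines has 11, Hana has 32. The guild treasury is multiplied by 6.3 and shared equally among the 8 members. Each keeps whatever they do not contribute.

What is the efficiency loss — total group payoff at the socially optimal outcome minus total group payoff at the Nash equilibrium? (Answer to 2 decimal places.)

1526.40 gold

The private return per contributed unit is 6.3/8 = 0.7875 < 1 for every player regardless of endowment, so the Nash equilibrium is zero contribution and the group total is Σ E_j = 26 + 50 + 36 + 45 + 50 + 38 + 11 + 32 = 288.
Each contributed unit returns 6.300 to the group, so the social optimum is full contribution by everyone: group total = 6.300 × 288 = 1814.40.
Efficiency loss = (6.300 − 1) × 288 = 1526.40.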